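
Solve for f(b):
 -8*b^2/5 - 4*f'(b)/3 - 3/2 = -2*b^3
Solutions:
 f(b) = C1 + 3*b^4/8 - 2*b^3/5 - 9*b/8


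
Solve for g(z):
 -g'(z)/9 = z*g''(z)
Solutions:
 g(z) = C1 + C2*z^(8/9)


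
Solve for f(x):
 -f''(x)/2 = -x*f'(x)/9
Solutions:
 f(x) = C1 + C2*erfi(x/3)


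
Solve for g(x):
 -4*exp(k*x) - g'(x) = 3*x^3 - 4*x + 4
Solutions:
 g(x) = C1 - 3*x^4/4 + 2*x^2 - 4*x - 4*exp(k*x)/k


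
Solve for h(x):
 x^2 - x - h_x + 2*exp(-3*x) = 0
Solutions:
 h(x) = C1 + x^3/3 - x^2/2 - 2*exp(-3*x)/3


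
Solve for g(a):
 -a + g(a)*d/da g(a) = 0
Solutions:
 g(a) = -sqrt(C1 + a^2)
 g(a) = sqrt(C1 + a^2)


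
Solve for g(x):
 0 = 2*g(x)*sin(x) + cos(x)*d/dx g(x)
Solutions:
 g(x) = C1*cos(x)^2


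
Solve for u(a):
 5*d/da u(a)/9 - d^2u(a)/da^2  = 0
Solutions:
 u(a) = C1 + C2*exp(5*a/9)


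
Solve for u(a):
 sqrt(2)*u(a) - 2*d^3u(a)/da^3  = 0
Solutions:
 u(a) = C3*exp(2^(5/6)*a/2) + (C1*sin(2^(5/6)*sqrt(3)*a/4) + C2*cos(2^(5/6)*sqrt(3)*a/4))*exp(-2^(5/6)*a/4)


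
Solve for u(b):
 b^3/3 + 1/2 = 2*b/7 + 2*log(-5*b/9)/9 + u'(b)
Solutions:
 u(b) = C1 + b^4/12 - b^2/7 - 2*b*log(-b)/9 + b*(-4*log(5) + 8*log(3) + 13)/18


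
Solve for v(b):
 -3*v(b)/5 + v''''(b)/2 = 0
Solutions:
 v(b) = C1*exp(-5^(3/4)*6^(1/4)*b/5) + C2*exp(5^(3/4)*6^(1/4)*b/5) + C3*sin(5^(3/4)*6^(1/4)*b/5) + C4*cos(5^(3/4)*6^(1/4)*b/5)


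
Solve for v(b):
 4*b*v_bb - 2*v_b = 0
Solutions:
 v(b) = C1 + C2*b^(3/2)


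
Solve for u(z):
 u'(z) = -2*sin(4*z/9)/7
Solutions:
 u(z) = C1 + 9*cos(4*z/9)/14


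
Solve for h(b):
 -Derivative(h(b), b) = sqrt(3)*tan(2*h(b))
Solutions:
 h(b) = -asin(C1*exp(-2*sqrt(3)*b))/2 + pi/2
 h(b) = asin(C1*exp(-2*sqrt(3)*b))/2


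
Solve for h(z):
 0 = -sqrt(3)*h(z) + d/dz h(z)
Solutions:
 h(z) = C1*exp(sqrt(3)*z)


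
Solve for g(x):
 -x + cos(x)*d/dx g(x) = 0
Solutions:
 g(x) = C1 + Integral(x/cos(x), x)


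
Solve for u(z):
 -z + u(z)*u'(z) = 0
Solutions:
 u(z) = -sqrt(C1 + z^2)
 u(z) = sqrt(C1 + z^2)


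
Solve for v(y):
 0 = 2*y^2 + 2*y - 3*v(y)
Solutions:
 v(y) = 2*y*(y + 1)/3


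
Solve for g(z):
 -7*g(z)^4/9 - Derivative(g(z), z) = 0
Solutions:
 g(z) = 3^(1/3)*(1/(C1 + 7*z))^(1/3)
 g(z) = (-3^(1/3) - 3^(5/6)*I)*(1/(C1 + 7*z))^(1/3)/2
 g(z) = (-3^(1/3) + 3^(5/6)*I)*(1/(C1 + 7*z))^(1/3)/2


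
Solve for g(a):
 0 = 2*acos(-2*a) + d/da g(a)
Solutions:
 g(a) = C1 - 2*a*acos(-2*a) - sqrt(1 - 4*a^2)


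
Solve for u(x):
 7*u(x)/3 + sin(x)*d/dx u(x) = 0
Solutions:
 u(x) = C1*(cos(x) + 1)^(7/6)/(cos(x) - 1)^(7/6)


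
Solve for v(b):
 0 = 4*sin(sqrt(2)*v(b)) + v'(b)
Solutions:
 v(b) = sqrt(2)*(pi - acos((-exp(2*sqrt(2)*C1) - exp(8*sqrt(2)*b))/(exp(2*sqrt(2)*C1) - exp(8*sqrt(2)*b)))/2)
 v(b) = sqrt(2)*acos((-exp(2*sqrt(2)*C1) - exp(8*sqrt(2)*b))/(exp(2*sqrt(2)*C1) - exp(8*sqrt(2)*b)))/2


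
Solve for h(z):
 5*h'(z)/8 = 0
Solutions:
 h(z) = C1


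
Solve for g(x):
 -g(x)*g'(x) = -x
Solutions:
 g(x) = -sqrt(C1 + x^2)
 g(x) = sqrt(C1 + x^2)


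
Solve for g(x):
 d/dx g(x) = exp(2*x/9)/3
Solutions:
 g(x) = C1 + 3*exp(2*x/9)/2


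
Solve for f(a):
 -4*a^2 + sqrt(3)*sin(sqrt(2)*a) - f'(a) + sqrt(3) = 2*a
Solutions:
 f(a) = C1 - 4*a^3/3 - a^2 + sqrt(3)*a - sqrt(6)*cos(sqrt(2)*a)/2


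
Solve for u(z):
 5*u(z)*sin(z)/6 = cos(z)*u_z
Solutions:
 u(z) = C1/cos(z)^(5/6)


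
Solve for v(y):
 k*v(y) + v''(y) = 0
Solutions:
 v(y) = C1*exp(-y*sqrt(-k)) + C2*exp(y*sqrt(-k))


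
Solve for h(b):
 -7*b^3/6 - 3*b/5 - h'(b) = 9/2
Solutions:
 h(b) = C1 - 7*b^4/24 - 3*b^2/10 - 9*b/2


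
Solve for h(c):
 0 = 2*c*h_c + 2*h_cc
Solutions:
 h(c) = C1 + C2*erf(sqrt(2)*c/2)


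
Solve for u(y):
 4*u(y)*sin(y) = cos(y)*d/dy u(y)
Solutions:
 u(y) = C1/cos(y)^4


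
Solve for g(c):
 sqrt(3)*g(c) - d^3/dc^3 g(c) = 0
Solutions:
 g(c) = C3*exp(3^(1/6)*c) + (C1*sin(3^(2/3)*c/2) + C2*cos(3^(2/3)*c/2))*exp(-3^(1/6)*c/2)


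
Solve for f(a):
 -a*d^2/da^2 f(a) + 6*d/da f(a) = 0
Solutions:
 f(a) = C1 + C2*a^7


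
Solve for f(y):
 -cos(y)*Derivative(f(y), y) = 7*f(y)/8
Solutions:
 f(y) = C1*(sin(y) - 1)^(7/16)/(sin(y) + 1)^(7/16)


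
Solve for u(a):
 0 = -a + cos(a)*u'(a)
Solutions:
 u(a) = C1 + Integral(a/cos(a), a)


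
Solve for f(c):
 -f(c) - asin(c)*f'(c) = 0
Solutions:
 f(c) = C1*exp(-Integral(1/asin(c), c))


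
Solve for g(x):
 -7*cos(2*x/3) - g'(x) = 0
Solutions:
 g(x) = C1 - 21*sin(2*x/3)/2


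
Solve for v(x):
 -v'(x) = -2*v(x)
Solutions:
 v(x) = C1*exp(2*x)


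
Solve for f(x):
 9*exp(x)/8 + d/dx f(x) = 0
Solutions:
 f(x) = C1 - 9*exp(x)/8


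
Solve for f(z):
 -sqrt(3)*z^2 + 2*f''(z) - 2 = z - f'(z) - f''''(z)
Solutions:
 f(z) = C1 + C2*exp(6^(1/3)*z*(-4*3^(1/3)/(9 + sqrt(177))^(1/3) + 2^(1/3)*(9 + sqrt(177))^(1/3))/12)*sin(2^(1/3)*3^(1/6)*z*((9 + sqrt(177))^(-1/3) + 2^(1/3)*3^(2/3)*(9 + sqrt(177))^(1/3)/12)) + C3*exp(6^(1/3)*z*(-4*3^(1/3)/(9 + sqrt(177))^(1/3) + 2^(1/3)*(9 + sqrt(177))^(1/3))/12)*cos(2^(1/3)*3^(1/6)*z*((9 + sqrt(177))^(-1/3) + 2^(1/3)*3^(2/3)*(9 + sqrt(177))^(1/3)/12)) + C4*exp(-6^(1/3)*z*(-4*3^(1/3)/(9 + sqrt(177))^(1/3) + 2^(1/3)*(9 + sqrt(177))^(1/3))/6) + sqrt(3)*z^3/3 - 2*sqrt(3)*z^2 + z^2/2 + 8*sqrt(3)*z


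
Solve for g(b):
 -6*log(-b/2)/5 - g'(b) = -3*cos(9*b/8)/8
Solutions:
 g(b) = C1 - 6*b*log(-b)/5 + 6*b*log(2)/5 + 6*b/5 + sin(9*b/8)/3


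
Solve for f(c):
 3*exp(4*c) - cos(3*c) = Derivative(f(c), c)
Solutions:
 f(c) = C1 + 3*exp(4*c)/4 - sin(3*c)/3


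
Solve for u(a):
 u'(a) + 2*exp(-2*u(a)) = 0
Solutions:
 u(a) = log(-sqrt(C1 - 4*a))
 u(a) = log(C1 - 4*a)/2


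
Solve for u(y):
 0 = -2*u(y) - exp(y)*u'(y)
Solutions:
 u(y) = C1*exp(2*exp(-y))


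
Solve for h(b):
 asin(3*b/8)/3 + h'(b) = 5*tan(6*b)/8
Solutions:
 h(b) = C1 - b*asin(3*b/8)/3 - sqrt(64 - 9*b^2)/9 - 5*log(cos(6*b))/48


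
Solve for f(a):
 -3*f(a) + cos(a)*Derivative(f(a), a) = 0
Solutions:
 f(a) = C1*(sin(a) + 1)^(3/2)/(sin(a) - 1)^(3/2)


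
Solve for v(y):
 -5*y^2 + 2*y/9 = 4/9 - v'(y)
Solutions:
 v(y) = C1 + 5*y^3/3 - y^2/9 + 4*y/9


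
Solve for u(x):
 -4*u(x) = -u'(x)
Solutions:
 u(x) = C1*exp(4*x)


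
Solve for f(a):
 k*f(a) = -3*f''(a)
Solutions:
 f(a) = C1*exp(-sqrt(3)*a*sqrt(-k)/3) + C2*exp(sqrt(3)*a*sqrt(-k)/3)


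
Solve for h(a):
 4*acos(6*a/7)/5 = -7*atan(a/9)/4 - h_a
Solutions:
 h(a) = C1 - 4*a*acos(6*a/7)/5 - 7*a*atan(a/9)/4 + 2*sqrt(49 - 36*a^2)/15 + 63*log(a^2 + 81)/8


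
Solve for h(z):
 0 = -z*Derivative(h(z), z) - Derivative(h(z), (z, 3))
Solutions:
 h(z) = C1 + Integral(C2*airyai(-z) + C3*airybi(-z), z)


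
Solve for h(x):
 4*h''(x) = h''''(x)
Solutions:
 h(x) = C1 + C2*x + C3*exp(-2*x) + C4*exp(2*x)


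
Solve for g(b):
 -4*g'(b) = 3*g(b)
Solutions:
 g(b) = C1*exp(-3*b/4)


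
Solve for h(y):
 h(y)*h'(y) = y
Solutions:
 h(y) = -sqrt(C1 + y^2)
 h(y) = sqrt(C1 + y^2)


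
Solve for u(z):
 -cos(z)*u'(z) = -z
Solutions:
 u(z) = C1 + Integral(z/cos(z), z)


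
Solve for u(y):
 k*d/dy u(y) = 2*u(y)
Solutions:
 u(y) = C1*exp(2*y/k)


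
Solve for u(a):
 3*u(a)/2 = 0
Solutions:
 u(a) = 0


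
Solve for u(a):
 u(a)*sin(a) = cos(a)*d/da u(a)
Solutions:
 u(a) = C1/cos(a)


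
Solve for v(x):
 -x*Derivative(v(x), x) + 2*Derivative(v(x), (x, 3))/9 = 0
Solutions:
 v(x) = C1 + Integral(C2*airyai(6^(2/3)*x/2) + C3*airybi(6^(2/3)*x/2), x)


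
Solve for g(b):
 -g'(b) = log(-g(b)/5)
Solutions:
 Integral(1/(log(-_y) - log(5)), (_y, g(b))) = C1 - b


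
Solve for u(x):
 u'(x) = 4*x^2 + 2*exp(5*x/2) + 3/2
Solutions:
 u(x) = C1 + 4*x^3/3 + 3*x/2 + 4*exp(5*x/2)/5


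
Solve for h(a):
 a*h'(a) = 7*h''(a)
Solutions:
 h(a) = C1 + C2*erfi(sqrt(14)*a/14)


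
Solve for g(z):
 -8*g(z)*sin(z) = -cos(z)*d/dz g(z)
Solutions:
 g(z) = C1/cos(z)^8


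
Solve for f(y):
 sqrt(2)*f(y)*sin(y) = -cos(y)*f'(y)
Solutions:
 f(y) = C1*cos(y)^(sqrt(2))


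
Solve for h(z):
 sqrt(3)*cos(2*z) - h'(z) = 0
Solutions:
 h(z) = C1 + sqrt(3)*sin(2*z)/2


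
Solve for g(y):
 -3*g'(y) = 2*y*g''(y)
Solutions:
 g(y) = C1 + C2/sqrt(y)


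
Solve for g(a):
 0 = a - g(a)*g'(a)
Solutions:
 g(a) = -sqrt(C1 + a^2)
 g(a) = sqrt(C1 + a^2)


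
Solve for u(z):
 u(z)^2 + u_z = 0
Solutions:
 u(z) = 1/(C1 + z)


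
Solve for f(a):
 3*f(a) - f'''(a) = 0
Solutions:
 f(a) = C3*exp(3^(1/3)*a) + (C1*sin(3^(5/6)*a/2) + C2*cos(3^(5/6)*a/2))*exp(-3^(1/3)*a/2)


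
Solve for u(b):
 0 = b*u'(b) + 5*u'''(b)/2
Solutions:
 u(b) = C1 + Integral(C2*airyai(-2^(1/3)*5^(2/3)*b/5) + C3*airybi(-2^(1/3)*5^(2/3)*b/5), b)


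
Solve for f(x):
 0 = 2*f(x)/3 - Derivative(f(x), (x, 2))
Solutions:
 f(x) = C1*exp(-sqrt(6)*x/3) + C2*exp(sqrt(6)*x/3)


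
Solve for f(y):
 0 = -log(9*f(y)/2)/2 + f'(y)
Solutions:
 2*Integral(1/(-log(_y) - 2*log(3) + log(2)), (_y, f(y))) = C1 - y


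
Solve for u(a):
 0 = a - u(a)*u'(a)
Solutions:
 u(a) = -sqrt(C1 + a^2)
 u(a) = sqrt(C1 + a^2)


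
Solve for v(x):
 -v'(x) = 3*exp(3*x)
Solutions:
 v(x) = C1 - exp(3*x)


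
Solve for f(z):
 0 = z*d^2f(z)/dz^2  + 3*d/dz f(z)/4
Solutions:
 f(z) = C1 + C2*z^(1/4)


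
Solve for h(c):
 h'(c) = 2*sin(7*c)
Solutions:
 h(c) = C1 - 2*cos(7*c)/7


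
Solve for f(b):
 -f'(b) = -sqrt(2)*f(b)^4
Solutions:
 f(b) = (-1/(C1 + 3*sqrt(2)*b))^(1/3)
 f(b) = (-1/(C1 + sqrt(2)*b))^(1/3)*(-3^(2/3) - 3*3^(1/6)*I)/6
 f(b) = (-1/(C1 + sqrt(2)*b))^(1/3)*(-3^(2/3) + 3*3^(1/6)*I)/6


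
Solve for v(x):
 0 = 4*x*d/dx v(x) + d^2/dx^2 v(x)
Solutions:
 v(x) = C1 + C2*erf(sqrt(2)*x)


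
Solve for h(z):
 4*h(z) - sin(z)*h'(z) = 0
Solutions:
 h(z) = C1*(cos(z)^2 - 2*cos(z) + 1)/(cos(z)^2 + 2*cos(z) + 1)


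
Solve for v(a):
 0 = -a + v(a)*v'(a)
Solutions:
 v(a) = -sqrt(C1 + a^2)
 v(a) = sqrt(C1 + a^2)


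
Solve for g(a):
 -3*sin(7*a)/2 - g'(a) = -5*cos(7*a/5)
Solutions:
 g(a) = C1 + 25*sin(7*a/5)/7 + 3*cos(7*a)/14


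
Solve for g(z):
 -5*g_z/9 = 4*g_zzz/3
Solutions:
 g(z) = C1 + C2*sin(sqrt(15)*z/6) + C3*cos(sqrt(15)*z/6)


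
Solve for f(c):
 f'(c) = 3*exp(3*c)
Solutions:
 f(c) = C1 + exp(3*c)


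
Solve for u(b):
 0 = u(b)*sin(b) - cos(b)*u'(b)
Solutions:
 u(b) = C1/cos(b)


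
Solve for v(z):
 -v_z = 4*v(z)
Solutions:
 v(z) = C1*exp(-4*z)


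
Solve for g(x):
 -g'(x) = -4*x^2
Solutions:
 g(x) = C1 + 4*x^3/3


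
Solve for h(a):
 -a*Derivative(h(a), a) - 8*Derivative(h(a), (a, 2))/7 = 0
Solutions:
 h(a) = C1 + C2*erf(sqrt(7)*a/4)


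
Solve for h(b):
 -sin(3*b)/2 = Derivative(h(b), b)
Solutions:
 h(b) = C1 + cos(3*b)/6


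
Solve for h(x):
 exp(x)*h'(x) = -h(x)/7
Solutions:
 h(x) = C1*exp(exp(-x)/7)


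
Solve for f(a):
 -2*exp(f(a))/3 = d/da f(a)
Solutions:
 f(a) = log(1/(C1 + 2*a)) + log(3)


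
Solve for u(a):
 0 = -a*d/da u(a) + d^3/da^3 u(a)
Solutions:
 u(a) = C1 + Integral(C2*airyai(a) + C3*airybi(a), a)


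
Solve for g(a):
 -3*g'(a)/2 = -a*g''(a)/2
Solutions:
 g(a) = C1 + C2*a^4


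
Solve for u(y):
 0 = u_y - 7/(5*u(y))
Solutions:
 u(y) = -sqrt(C1 + 70*y)/5
 u(y) = sqrt(C1 + 70*y)/5


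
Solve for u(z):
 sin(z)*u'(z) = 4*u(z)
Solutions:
 u(z) = C1*(cos(z)^2 - 2*cos(z) + 1)/(cos(z)^2 + 2*cos(z) + 1)


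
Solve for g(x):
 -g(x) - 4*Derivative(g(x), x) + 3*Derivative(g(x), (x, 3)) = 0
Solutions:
 g(x) = C1*exp(-x) + C2*exp(x*(3 - sqrt(21))/6) + C3*exp(x*(3 + sqrt(21))/6)


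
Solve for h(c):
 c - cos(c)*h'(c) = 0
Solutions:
 h(c) = C1 + Integral(c/cos(c), c)


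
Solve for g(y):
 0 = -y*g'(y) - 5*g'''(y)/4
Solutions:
 g(y) = C1 + Integral(C2*airyai(-10^(2/3)*y/5) + C3*airybi(-10^(2/3)*y/5), y)


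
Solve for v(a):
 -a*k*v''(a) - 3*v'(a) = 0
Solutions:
 v(a) = C1 + a^(((re(k) - 3)*re(k) + im(k)^2)/(re(k)^2 + im(k)^2))*(C2*sin(3*log(a)*Abs(im(k))/(re(k)^2 + im(k)^2)) + C3*cos(3*log(a)*im(k)/(re(k)^2 + im(k)^2)))


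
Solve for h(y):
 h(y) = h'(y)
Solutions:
 h(y) = C1*exp(y)


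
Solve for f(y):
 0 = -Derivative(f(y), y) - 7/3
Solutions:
 f(y) = C1 - 7*y/3


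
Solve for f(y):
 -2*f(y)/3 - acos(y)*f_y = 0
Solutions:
 f(y) = C1*exp(-2*Integral(1/acos(y), y)/3)


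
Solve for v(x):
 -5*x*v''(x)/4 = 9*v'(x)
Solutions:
 v(x) = C1 + C2/x^(31/5)


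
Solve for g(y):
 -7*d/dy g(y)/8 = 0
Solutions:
 g(y) = C1


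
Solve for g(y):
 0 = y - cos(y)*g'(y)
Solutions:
 g(y) = C1 + Integral(y/cos(y), y)


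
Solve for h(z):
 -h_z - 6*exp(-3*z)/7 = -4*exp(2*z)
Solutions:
 h(z) = C1 + 2*exp(2*z) + 2*exp(-3*z)/7


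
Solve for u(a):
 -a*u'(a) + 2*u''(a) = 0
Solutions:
 u(a) = C1 + C2*erfi(a/2)


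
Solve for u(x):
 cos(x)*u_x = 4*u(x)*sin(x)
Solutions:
 u(x) = C1/cos(x)^4


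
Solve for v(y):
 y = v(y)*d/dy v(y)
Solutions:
 v(y) = -sqrt(C1 + y^2)
 v(y) = sqrt(C1 + y^2)


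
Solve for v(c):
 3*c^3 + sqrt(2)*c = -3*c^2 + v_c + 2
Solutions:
 v(c) = C1 + 3*c^4/4 + c^3 + sqrt(2)*c^2/2 - 2*c


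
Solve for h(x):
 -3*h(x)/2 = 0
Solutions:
 h(x) = 0


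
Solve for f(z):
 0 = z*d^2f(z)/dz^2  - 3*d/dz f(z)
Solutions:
 f(z) = C1 + C2*z^4


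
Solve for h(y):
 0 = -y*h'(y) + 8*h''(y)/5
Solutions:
 h(y) = C1 + C2*erfi(sqrt(5)*y/4)


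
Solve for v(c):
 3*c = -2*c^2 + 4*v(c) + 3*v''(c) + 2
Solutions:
 v(c) = C1*sin(2*sqrt(3)*c/3) + C2*cos(2*sqrt(3)*c/3) + c^2/2 + 3*c/4 - 5/4


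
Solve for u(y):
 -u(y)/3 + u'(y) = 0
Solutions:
 u(y) = C1*exp(y/3)


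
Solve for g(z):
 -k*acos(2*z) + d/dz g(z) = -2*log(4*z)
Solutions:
 g(z) = C1 + k*(z*acos(2*z) - sqrt(1 - 4*z^2)/2) - 2*z*log(z) - 4*z*log(2) + 2*z


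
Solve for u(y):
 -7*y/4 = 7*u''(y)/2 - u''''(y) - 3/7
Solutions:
 u(y) = C1 + C2*y + C3*exp(-sqrt(14)*y/2) + C4*exp(sqrt(14)*y/2) - y^3/12 + 3*y^2/49


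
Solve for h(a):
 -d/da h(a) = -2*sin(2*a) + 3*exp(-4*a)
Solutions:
 h(a) = C1 - cos(2*a) + 3*exp(-4*a)/4


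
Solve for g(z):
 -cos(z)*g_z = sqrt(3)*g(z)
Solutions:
 g(z) = C1*(sin(z) - 1)^(sqrt(3)/2)/(sin(z) + 1)^(sqrt(3)/2)


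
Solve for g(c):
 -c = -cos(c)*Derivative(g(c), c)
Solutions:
 g(c) = C1 + Integral(c/cos(c), c)


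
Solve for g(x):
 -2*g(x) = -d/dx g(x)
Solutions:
 g(x) = C1*exp(2*x)


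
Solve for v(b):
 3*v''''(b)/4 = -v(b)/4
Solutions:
 v(b) = (C1*sin(sqrt(2)*3^(3/4)*b/6) + C2*cos(sqrt(2)*3^(3/4)*b/6))*exp(-sqrt(2)*3^(3/4)*b/6) + (C3*sin(sqrt(2)*3^(3/4)*b/6) + C4*cos(sqrt(2)*3^(3/4)*b/6))*exp(sqrt(2)*3^(3/4)*b/6)


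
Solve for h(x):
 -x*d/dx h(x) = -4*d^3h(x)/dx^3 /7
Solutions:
 h(x) = C1 + Integral(C2*airyai(14^(1/3)*x/2) + C3*airybi(14^(1/3)*x/2), x)


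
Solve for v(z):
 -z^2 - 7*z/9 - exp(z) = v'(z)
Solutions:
 v(z) = C1 - z^3/3 - 7*z^2/18 - exp(z)


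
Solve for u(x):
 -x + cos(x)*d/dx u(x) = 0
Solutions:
 u(x) = C1 + Integral(x/cos(x), x)


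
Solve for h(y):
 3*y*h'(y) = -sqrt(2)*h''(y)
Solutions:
 h(y) = C1 + C2*erf(2^(1/4)*sqrt(3)*y/2)


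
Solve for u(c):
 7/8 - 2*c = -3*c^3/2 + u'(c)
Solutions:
 u(c) = C1 + 3*c^4/8 - c^2 + 7*c/8


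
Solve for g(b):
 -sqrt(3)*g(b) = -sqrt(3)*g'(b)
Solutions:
 g(b) = C1*exp(b)


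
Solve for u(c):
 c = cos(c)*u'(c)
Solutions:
 u(c) = C1 + Integral(c/cos(c), c)


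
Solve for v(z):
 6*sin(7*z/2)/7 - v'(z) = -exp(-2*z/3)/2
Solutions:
 v(z) = C1 - 12*cos(7*z/2)/49 - 3*exp(-2*z/3)/4


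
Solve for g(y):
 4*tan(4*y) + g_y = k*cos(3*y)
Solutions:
 g(y) = C1 + k*sin(3*y)/3 + log(cos(4*y))


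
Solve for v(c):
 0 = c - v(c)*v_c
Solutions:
 v(c) = -sqrt(C1 + c^2)
 v(c) = sqrt(C1 + c^2)


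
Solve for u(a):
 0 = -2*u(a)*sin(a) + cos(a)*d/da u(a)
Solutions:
 u(a) = C1/cos(a)^2


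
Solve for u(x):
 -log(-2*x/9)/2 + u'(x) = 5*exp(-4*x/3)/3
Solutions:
 u(x) = C1 + x*log(-x)/2 + x*(-log(3) - 1/2 + log(2)/2) - 5*exp(-4*x/3)/4


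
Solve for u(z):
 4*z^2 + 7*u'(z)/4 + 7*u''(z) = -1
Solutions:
 u(z) = C1 + C2*exp(-z/4) - 16*z^3/21 + 64*z^2/7 - 516*z/7


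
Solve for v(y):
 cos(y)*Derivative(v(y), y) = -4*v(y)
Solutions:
 v(y) = C1*(sin(y)^2 - 2*sin(y) + 1)/(sin(y)^2 + 2*sin(y) + 1)


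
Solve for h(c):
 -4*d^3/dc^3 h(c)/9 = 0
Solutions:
 h(c) = C1 + C2*c + C3*c^2


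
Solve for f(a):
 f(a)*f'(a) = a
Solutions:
 f(a) = -sqrt(C1 + a^2)
 f(a) = sqrt(C1 + a^2)


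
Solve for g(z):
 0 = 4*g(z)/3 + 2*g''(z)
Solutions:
 g(z) = C1*sin(sqrt(6)*z/3) + C2*cos(sqrt(6)*z/3)


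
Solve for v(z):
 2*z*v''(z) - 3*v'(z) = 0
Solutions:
 v(z) = C1 + C2*z^(5/2)


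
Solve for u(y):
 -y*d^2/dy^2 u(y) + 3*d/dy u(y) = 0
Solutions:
 u(y) = C1 + C2*y^4


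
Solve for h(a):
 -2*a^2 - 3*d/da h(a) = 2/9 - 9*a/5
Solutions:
 h(a) = C1 - 2*a^3/9 + 3*a^2/10 - 2*a/27


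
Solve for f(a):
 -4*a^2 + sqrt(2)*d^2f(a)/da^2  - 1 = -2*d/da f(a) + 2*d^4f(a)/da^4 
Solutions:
 f(a) = C1 + C2*exp(-a*(2^(5/6)*3^(2/3)/(sqrt(3)*sqrt(27 - sqrt(2)) + 9)^(1/3) + 12^(1/3)*(sqrt(3)*sqrt(27 - sqrt(2)) + 9)^(1/3))/12)*sin(3^(1/6)*a*(-3*2^(5/6)/(sqrt(3)*sqrt(27 - sqrt(2)) + 9)^(1/3) + 6^(2/3)*(sqrt(3)*sqrt(27 - sqrt(2)) + 9)^(1/3))/12) + C3*exp(-a*(2^(5/6)*3^(2/3)/(sqrt(3)*sqrt(27 - sqrt(2)) + 9)^(1/3) + 12^(1/3)*(sqrt(3)*sqrt(27 - sqrt(2)) + 9)^(1/3))/12)*cos(3^(1/6)*a*(-3*2^(5/6)/(sqrt(3)*sqrt(27 - sqrt(2)) + 9)^(1/3) + 6^(2/3)*(sqrt(3)*sqrt(27 - sqrt(2)) + 9)^(1/3))/12) + C4*exp(a*(2^(5/6)*3^(2/3)/(sqrt(3)*sqrt(27 - sqrt(2)) + 9)^(1/3) + 12^(1/3)*(sqrt(3)*sqrt(27 - sqrt(2)) + 9)^(1/3))/6) + 2*a^3/3 - sqrt(2)*a^2 + 5*a/2


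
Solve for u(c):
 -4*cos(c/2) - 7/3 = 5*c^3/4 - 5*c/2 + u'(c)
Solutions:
 u(c) = C1 - 5*c^4/16 + 5*c^2/4 - 7*c/3 - 8*sin(c/2)


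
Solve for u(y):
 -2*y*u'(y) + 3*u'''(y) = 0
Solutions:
 u(y) = C1 + Integral(C2*airyai(2^(1/3)*3^(2/3)*y/3) + C3*airybi(2^(1/3)*3^(2/3)*y/3), y)


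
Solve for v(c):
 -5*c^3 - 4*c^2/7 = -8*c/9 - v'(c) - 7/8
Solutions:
 v(c) = C1 + 5*c^4/4 + 4*c^3/21 - 4*c^2/9 - 7*c/8


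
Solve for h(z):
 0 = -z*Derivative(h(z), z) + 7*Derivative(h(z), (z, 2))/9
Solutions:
 h(z) = C1 + C2*erfi(3*sqrt(14)*z/14)


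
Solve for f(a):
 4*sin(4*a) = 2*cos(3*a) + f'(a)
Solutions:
 f(a) = C1 - 2*sin(3*a)/3 - cos(4*a)


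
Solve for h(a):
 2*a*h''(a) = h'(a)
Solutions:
 h(a) = C1 + C2*a^(3/2)


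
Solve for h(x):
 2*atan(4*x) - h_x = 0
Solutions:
 h(x) = C1 + 2*x*atan(4*x) - log(16*x^2 + 1)/4


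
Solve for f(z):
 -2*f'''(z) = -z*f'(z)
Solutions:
 f(z) = C1 + Integral(C2*airyai(2^(2/3)*z/2) + C3*airybi(2^(2/3)*z/2), z)


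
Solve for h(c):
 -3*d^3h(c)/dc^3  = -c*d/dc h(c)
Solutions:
 h(c) = C1 + Integral(C2*airyai(3^(2/3)*c/3) + C3*airybi(3^(2/3)*c/3), c)


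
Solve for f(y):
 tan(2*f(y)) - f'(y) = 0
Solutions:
 f(y) = -asin(C1*exp(2*y))/2 + pi/2
 f(y) = asin(C1*exp(2*y))/2


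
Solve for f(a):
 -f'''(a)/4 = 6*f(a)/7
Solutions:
 f(a) = C3*exp(-2*3^(1/3)*7^(2/3)*a/7) + (C1*sin(3^(5/6)*7^(2/3)*a/7) + C2*cos(3^(5/6)*7^(2/3)*a/7))*exp(3^(1/3)*7^(2/3)*a/7)


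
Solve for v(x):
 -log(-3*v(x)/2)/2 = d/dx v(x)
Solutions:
 2*Integral(1/(log(-_y) - log(2) + log(3)), (_y, v(x))) = C1 - x


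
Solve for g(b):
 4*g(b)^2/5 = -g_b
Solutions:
 g(b) = 5/(C1 + 4*b)


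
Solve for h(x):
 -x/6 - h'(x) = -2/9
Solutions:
 h(x) = C1 - x^2/12 + 2*x/9


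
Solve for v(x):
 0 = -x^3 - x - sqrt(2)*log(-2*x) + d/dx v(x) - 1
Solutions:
 v(x) = C1 + x^4/4 + x^2/2 + sqrt(2)*x*log(-x) + x*(-sqrt(2) + sqrt(2)*log(2) + 1)


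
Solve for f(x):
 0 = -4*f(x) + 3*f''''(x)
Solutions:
 f(x) = C1*exp(-sqrt(2)*3^(3/4)*x/3) + C2*exp(sqrt(2)*3^(3/4)*x/3) + C3*sin(sqrt(2)*3^(3/4)*x/3) + C4*cos(sqrt(2)*3^(3/4)*x/3)


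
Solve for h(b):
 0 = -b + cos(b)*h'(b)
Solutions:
 h(b) = C1 + Integral(b/cos(b), b)


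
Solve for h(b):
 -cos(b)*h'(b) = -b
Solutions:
 h(b) = C1 + Integral(b/cos(b), b)


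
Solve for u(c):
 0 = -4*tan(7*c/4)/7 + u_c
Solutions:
 u(c) = C1 - 16*log(cos(7*c/4))/49


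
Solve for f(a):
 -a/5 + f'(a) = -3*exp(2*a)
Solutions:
 f(a) = C1 + a^2/10 - 3*exp(2*a)/2


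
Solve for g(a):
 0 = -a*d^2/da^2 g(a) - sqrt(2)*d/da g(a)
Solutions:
 g(a) = C1 + C2*a^(1 - sqrt(2))


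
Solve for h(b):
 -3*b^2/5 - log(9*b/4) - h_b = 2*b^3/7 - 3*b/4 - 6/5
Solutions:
 h(b) = C1 - b^4/14 - b^3/5 + 3*b^2/8 - b*log(b) + b*log(4/9) + 11*b/5


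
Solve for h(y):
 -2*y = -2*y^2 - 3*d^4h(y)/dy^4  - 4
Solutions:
 h(y) = C1 + C2*y + C3*y^2 + C4*y^3 - y^6/540 + y^5/180 - y^4/18


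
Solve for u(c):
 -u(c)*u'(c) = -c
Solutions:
 u(c) = -sqrt(C1 + c^2)
 u(c) = sqrt(C1 + c^2)


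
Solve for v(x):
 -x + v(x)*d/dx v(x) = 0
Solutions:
 v(x) = -sqrt(C1 + x^2)
 v(x) = sqrt(C1 + x^2)


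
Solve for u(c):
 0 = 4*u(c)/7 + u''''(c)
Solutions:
 u(c) = (C1*sin(7^(3/4)*c/7) + C2*cos(7^(3/4)*c/7))*exp(-7^(3/4)*c/7) + (C3*sin(7^(3/4)*c/7) + C4*cos(7^(3/4)*c/7))*exp(7^(3/4)*c/7)


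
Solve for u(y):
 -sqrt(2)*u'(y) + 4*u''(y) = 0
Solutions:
 u(y) = C1 + C2*exp(sqrt(2)*y/4)


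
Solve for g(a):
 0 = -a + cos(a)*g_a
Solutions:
 g(a) = C1 + Integral(a/cos(a), a)


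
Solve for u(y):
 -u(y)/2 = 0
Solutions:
 u(y) = 0


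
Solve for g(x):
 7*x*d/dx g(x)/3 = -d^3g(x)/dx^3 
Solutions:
 g(x) = C1 + Integral(C2*airyai(-3^(2/3)*7^(1/3)*x/3) + C3*airybi(-3^(2/3)*7^(1/3)*x/3), x)


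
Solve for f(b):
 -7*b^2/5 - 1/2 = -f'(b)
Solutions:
 f(b) = C1 + 7*b^3/15 + b/2


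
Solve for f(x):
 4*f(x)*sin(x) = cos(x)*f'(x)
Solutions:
 f(x) = C1/cos(x)^4


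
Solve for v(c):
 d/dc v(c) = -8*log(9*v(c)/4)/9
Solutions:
 -9*Integral(1/(-log(_y) - 2*log(3) + 2*log(2)), (_y, v(c)))/8 = C1 - c


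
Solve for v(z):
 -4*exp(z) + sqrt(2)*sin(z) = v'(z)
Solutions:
 v(z) = C1 - 4*exp(z) - sqrt(2)*cos(z)


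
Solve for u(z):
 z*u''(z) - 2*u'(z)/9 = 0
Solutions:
 u(z) = C1 + C2*z^(11/9)


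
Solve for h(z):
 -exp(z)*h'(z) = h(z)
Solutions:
 h(z) = C1*exp(exp(-z))


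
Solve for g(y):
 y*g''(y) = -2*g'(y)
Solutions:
 g(y) = C1 + C2/y


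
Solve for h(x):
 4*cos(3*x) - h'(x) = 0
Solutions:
 h(x) = C1 + 4*sin(3*x)/3


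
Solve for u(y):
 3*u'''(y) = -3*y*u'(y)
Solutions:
 u(y) = C1 + Integral(C2*airyai(-y) + C3*airybi(-y), y)


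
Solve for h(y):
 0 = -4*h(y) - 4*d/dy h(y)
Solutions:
 h(y) = C1*exp(-y)


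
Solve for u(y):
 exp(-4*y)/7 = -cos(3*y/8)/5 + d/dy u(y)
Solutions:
 u(y) = C1 + 8*sin(3*y/8)/15 - exp(-4*y)/28


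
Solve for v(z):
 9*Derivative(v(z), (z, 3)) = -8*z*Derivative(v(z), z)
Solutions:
 v(z) = C1 + Integral(C2*airyai(-2*3^(1/3)*z/3) + C3*airybi(-2*3^(1/3)*z/3), z)


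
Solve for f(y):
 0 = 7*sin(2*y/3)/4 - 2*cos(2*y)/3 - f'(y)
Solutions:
 f(y) = C1 - sin(2*y)/3 - 21*cos(2*y/3)/8


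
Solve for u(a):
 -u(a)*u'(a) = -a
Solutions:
 u(a) = -sqrt(C1 + a^2)
 u(a) = sqrt(C1 + a^2)


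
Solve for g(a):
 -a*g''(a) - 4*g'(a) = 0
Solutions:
 g(a) = C1 + C2/a^3


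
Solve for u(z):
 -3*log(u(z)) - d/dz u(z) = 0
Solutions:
 li(u(z)) = C1 - 3*z


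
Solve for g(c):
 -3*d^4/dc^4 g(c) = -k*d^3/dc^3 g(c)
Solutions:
 g(c) = C1 + C2*c + C3*c^2 + C4*exp(c*k/3)


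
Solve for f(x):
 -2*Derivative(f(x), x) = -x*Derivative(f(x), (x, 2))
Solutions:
 f(x) = C1 + C2*x^3


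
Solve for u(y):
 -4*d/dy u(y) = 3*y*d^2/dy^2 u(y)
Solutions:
 u(y) = C1 + C2/y^(1/3)


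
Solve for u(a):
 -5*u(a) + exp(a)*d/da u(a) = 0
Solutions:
 u(a) = C1*exp(-5*exp(-a))


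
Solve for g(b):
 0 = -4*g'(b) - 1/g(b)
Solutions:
 g(b) = -sqrt(C1 - 2*b)/2
 g(b) = sqrt(C1 - 2*b)/2


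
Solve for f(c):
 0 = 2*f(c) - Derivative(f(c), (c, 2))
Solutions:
 f(c) = C1*exp(-sqrt(2)*c) + C2*exp(sqrt(2)*c)


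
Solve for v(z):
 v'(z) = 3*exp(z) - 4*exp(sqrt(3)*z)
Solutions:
 v(z) = C1 + 3*exp(z) - 4*sqrt(3)*exp(sqrt(3)*z)/3


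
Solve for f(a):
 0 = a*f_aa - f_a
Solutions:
 f(a) = C1 + C2*a^2


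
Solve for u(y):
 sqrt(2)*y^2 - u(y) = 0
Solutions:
 u(y) = sqrt(2)*y^2


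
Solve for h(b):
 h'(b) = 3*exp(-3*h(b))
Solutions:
 h(b) = log(C1 + 9*b)/3
 h(b) = log((-3^(1/3) - 3^(5/6)*I)*(C1 + 3*b)^(1/3)/2)
 h(b) = log((-3^(1/3) + 3^(5/6)*I)*(C1 + 3*b)^(1/3)/2)


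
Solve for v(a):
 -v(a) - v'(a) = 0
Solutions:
 v(a) = C1*exp(-a)


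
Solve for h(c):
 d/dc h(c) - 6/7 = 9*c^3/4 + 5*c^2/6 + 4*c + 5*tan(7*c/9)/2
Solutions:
 h(c) = C1 + 9*c^4/16 + 5*c^3/18 + 2*c^2 + 6*c/7 - 45*log(cos(7*c/9))/14


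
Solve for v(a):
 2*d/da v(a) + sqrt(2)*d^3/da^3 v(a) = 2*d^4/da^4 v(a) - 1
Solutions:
 v(a) = C1 + C2*exp(a*(-2^(1/3)*(sqrt(2) + 54 + sqrt(2)*sqrt(-1 + (sqrt(2) + 54)^2/2))^(1/3) - 2^(2/3)/(sqrt(2) + 54 + sqrt(2)*sqrt(-1 + (sqrt(2) + 54)^2/2))^(1/3) + 2*sqrt(2))/12)*sin(2^(1/3)*sqrt(3)*a*(-(sqrt(2) + 54 + sqrt(2)*sqrt(-1 + 1458*(-1 - sqrt(2)/54)^2))^(1/3) + 2^(1/3)/(sqrt(2) + 54 + sqrt(2)*sqrt(-1 + 1458*(-1 - sqrt(2)/54)^2))^(1/3))/12) + C3*exp(a*(-2^(1/3)*(sqrt(2) + 54 + sqrt(2)*sqrt(-1 + (sqrt(2) + 54)^2/2))^(1/3) - 2^(2/3)/(sqrt(2) + 54 + sqrt(2)*sqrt(-1 + (sqrt(2) + 54)^2/2))^(1/3) + 2*sqrt(2))/12)*cos(2^(1/3)*sqrt(3)*a*(-(sqrt(2) + 54 + sqrt(2)*sqrt(-1 + 1458*(-1 - sqrt(2)/54)^2))^(1/3) + 2^(1/3)/(sqrt(2) + 54 + sqrt(2)*sqrt(-1 + 1458*(-1 - sqrt(2)/54)^2))^(1/3))/12) + C4*exp(a*(2^(2/3)/(sqrt(2) + 54 + sqrt(2)*sqrt(-1 + (sqrt(2) + 54)^2/2))^(1/3) + sqrt(2) + 2^(1/3)*(sqrt(2) + 54 + sqrt(2)*sqrt(-1 + (sqrt(2) + 54)^2/2))^(1/3))/6) - a/2


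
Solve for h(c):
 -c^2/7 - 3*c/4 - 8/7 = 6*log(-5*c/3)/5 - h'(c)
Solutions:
 h(c) = C1 + c^3/21 + 3*c^2/8 + 6*c*log(-c)/5 + 2*c*(-21*log(3) - 1 + 21*log(5))/35


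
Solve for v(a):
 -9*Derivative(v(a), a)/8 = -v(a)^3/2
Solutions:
 v(a) = -3*sqrt(2)*sqrt(-1/(C1 + 4*a))/2
 v(a) = 3*sqrt(2)*sqrt(-1/(C1 + 4*a))/2


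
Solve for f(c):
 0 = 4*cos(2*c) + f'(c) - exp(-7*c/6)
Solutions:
 f(c) = C1 - 2*sin(2*c) - 6*exp(-7*c/6)/7


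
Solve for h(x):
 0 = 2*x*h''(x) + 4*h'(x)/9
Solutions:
 h(x) = C1 + C2*x^(7/9)


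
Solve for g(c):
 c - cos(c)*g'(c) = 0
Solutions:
 g(c) = C1 + Integral(c/cos(c), c)


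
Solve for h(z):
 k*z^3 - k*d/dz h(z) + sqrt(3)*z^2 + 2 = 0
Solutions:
 h(z) = C1 + z^4/4 + sqrt(3)*z^3/(3*k) + 2*z/k


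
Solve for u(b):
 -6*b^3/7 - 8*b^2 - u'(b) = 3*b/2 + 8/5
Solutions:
 u(b) = C1 - 3*b^4/14 - 8*b^3/3 - 3*b^2/4 - 8*b/5


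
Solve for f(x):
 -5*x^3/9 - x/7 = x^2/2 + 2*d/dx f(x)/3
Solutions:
 f(x) = C1 - 5*x^4/24 - x^3/4 - 3*x^2/28


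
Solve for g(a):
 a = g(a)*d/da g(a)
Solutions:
 g(a) = -sqrt(C1 + a^2)
 g(a) = sqrt(C1 + a^2)


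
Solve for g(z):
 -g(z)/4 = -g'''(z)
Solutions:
 g(z) = C3*exp(2^(1/3)*z/2) + (C1*sin(2^(1/3)*sqrt(3)*z/4) + C2*cos(2^(1/3)*sqrt(3)*z/4))*exp(-2^(1/3)*z/4)


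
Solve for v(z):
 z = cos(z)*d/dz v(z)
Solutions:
 v(z) = C1 + Integral(z/cos(z), z)


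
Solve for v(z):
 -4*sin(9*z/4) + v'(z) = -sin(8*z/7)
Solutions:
 v(z) = C1 + 7*cos(8*z/7)/8 - 16*cos(9*z/4)/9


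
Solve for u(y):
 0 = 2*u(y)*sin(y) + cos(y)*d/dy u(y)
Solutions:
 u(y) = C1*cos(y)^2


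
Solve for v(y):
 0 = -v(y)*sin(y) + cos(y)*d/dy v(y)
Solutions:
 v(y) = C1/cos(y)


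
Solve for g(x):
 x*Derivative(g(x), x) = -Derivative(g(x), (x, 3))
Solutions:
 g(x) = C1 + Integral(C2*airyai(-x) + C3*airybi(-x), x)


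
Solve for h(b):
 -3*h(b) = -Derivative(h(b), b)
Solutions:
 h(b) = C1*exp(3*b)


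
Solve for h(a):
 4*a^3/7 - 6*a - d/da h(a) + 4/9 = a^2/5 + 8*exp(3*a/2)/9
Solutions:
 h(a) = C1 + a^4/7 - a^3/15 - 3*a^2 + 4*a/9 - 16*exp(3*a/2)/27


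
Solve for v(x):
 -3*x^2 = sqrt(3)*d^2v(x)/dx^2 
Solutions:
 v(x) = C1 + C2*x - sqrt(3)*x^4/12


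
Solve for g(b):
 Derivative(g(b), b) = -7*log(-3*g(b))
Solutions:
 Integral(1/(log(-_y) + log(3)), (_y, g(b)))/7 = C1 - b


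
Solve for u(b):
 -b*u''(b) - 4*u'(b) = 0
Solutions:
 u(b) = C1 + C2/b^3


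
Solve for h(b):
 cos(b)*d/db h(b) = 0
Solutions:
 h(b) = C1


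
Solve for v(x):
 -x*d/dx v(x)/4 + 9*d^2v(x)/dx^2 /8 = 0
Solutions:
 v(x) = C1 + C2*erfi(x/3)


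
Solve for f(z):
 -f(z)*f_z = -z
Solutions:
 f(z) = -sqrt(C1 + z^2)
 f(z) = sqrt(C1 + z^2)


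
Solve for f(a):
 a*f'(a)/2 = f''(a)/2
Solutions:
 f(a) = C1 + C2*erfi(sqrt(2)*a/2)


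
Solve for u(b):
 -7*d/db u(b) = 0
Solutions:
 u(b) = C1


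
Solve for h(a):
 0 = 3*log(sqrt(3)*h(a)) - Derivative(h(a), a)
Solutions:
 -2*Integral(1/(2*log(_y) + log(3)), (_y, h(a)))/3 = C1 - a


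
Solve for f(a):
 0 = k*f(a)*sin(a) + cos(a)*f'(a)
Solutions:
 f(a) = C1*exp(k*log(cos(a)))


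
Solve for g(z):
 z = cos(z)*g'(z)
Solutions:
 g(z) = C1 + Integral(z/cos(z), z)


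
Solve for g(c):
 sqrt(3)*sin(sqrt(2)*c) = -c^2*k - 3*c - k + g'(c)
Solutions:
 g(c) = C1 + c^3*k/3 + 3*c^2/2 + c*k - sqrt(6)*cos(sqrt(2)*c)/2


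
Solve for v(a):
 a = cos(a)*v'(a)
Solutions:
 v(a) = C1 + Integral(a/cos(a), a)


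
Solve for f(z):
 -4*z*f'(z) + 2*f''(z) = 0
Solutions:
 f(z) = C1 + C2*erfi(z)


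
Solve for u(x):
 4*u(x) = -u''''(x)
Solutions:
 u(x) = (C1*sin(x) + C2*cos(x))*exp(-x) + (C3*sin(x) + C4*cos(x))*exp(x)


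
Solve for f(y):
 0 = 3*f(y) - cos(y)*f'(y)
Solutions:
 f(y) = C1*(sin(y) + 1)^(3/2)/(sin(y) - 1)^(3/2)


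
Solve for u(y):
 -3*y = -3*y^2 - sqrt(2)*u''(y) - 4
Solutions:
 u(y) = C1 + C2*y - sqrt(2)*y^4/8 + sqrt(2)*y^3/4 - sqrt(2)*y^2


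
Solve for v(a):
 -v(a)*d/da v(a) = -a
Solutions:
 v(a) = -sqrt(C1 + a^2)
 v(a) = sqrt(C1 + a^2)


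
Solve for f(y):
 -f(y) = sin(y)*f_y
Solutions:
 f(y) = C1*sqrt(cos(y) + 1)/sqrt(cos(y) - 1)


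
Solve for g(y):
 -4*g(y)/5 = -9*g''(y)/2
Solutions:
 g(y) = C1*exp(-2*sqrt(10)*y/15) + C2*exp(2*sqrt(10)*y/15)


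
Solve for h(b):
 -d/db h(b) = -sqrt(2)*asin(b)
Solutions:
 h(b) = C1 + sqrt(2)*(b*asin(b) + sqrt(1 - b^2))


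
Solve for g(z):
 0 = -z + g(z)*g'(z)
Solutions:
 g(z) = -sqrt(C1 + z^2)
 g(z) = sqrt(C1 + z^2)


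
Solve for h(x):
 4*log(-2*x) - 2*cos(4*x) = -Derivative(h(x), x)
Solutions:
 h(x) = C1 - 4*x*log(-x) - 4*x*log(2) + 4*x + sin(4*x)/2


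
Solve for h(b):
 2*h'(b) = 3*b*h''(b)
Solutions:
 h(b) = C1 + C2*b^(5/3)


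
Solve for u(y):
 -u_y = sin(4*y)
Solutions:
 u(y) = C1 + cos(4*y)/4


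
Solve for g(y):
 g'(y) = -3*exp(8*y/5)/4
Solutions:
 g(y) = C1 - 15*exp(8*y/5)/32


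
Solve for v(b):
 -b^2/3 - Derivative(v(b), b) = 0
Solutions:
 v(b) = C1 - b^3/9


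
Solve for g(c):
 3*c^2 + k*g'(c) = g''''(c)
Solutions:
 g(c) = C1 + C2*exp(c*k^(1/3)) + C3*exp(c*k^(1/3)*(-1 + sqrt(3)*I)/2) + C4*exp(-c*k^(1/3)*(1 + sqrt(3)*I)/2) - c^3/k


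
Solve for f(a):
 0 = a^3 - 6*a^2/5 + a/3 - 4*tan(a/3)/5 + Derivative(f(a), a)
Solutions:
 f(a) = C1 - a^4/4 + 2*a^3/5 - a^2/6 - 12*log(cos(a/3))/5


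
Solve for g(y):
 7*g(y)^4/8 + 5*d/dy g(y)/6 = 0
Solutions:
 g(y) = 20^(1/3)*(1/(C1 + 63*y))^(1/3)
 g(y) = 20^(1/3)*(-3^(2/3) - 3*3^(1/6)*I)*(1/(C1 + 21*y))^(1/3)/6
 g(y) = 20^(1/3)*(-3^(2/3) + 3*3^(1/6)*I)*(1/(C1 + 21*y))^(1/3)/6


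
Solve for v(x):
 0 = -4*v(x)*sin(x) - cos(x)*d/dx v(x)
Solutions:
 v(x) = C1*cos(x)^4


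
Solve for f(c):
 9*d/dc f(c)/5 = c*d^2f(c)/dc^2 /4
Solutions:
 f(c) = C1 + C2*c^(41/5)


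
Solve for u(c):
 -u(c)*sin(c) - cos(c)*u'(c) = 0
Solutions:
 u(c) = C1*cos(c)


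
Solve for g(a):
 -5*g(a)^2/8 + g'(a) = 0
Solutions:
 g(a) = -8/(C1 + 5*a)


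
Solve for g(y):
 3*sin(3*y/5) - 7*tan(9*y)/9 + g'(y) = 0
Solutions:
 g(y) = C1 - 7*log(cos(9*y))/81 + 5*cos(3*y/5)


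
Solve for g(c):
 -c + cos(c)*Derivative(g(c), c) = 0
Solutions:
 g(c) = C1 + Integral(c/cos(c), c)


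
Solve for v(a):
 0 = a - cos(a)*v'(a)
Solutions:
 v(a) = C1 + Integral(a/cos(a), a)


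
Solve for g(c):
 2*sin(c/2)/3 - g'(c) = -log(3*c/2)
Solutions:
 g(c) = C1 + c*log(c) - c - c*log(2) + c*log(3) - 4*cos(c/2)/3


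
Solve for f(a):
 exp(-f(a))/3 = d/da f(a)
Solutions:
 f(a) = log(C1 + a/3)


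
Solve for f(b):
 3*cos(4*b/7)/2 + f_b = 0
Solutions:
 f(b) = C1 - 21*sin(4*b/7)/8


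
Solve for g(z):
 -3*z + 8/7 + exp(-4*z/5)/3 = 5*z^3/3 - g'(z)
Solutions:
 g(z) = C1 + 5*z^4/12 + 3*z^2/2 - 8*z/7 + 5*exp(-4*z/5)/12


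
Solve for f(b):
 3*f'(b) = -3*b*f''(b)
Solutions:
 f(b) = C1 + C2*log(b)


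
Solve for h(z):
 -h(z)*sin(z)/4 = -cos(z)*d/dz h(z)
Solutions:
 h(z) = C1/cos(z)^(1/4)


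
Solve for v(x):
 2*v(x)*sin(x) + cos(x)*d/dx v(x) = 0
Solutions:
 v(x) = C1*cos(x)^2


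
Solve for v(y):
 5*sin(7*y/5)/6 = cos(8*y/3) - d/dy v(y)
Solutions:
 v(y) = C1 + 3*sin(8*y/3)/8 + 25*cos(7*y/5)/42


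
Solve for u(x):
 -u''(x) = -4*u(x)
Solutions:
 u(x) = C1*exp(-2*x) + C2*exp(2*x)


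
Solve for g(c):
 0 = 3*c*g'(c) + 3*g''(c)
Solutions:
 g(c) = C1 + C2*erf(sqrt(2)*c/2)


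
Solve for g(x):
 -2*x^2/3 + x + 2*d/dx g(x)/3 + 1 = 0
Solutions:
 g(x) = C1 + x^3/3 - 3*x^2/4 - 3*x/2


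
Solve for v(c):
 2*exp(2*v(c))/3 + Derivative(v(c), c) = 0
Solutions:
 v(c) = log(-sqrt(1/(C1 + 2*c))) - log(2) + log(6)/2
 v(c) = log(1/(C1 + 2*c))/2 - log(2) + log(6)/2


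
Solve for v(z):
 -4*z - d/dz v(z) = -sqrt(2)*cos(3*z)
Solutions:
 v(z) = C1 - 2*z^2 + sqrt(2)*sin(3*z)/3


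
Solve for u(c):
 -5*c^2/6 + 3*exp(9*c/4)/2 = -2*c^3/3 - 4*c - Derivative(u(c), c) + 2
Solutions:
 u(c) = C1 - c^4/6 + 5*c^3/18 - 2*c^2 + 2*c - 2*exp(9*c/4)/3


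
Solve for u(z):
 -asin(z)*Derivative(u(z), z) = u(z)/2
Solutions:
 u(z) = C1*exp(-Integral(1/asin(z), z)/2)


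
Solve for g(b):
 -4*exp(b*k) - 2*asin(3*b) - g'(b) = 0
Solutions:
 g(b) = C1 - 2*b*asin(3*b) - 2*sqrt(1 - 9*b^2)/3 - 4*Piecewise((exp(b*k)/k, Ne(k, 0)), (b, True))


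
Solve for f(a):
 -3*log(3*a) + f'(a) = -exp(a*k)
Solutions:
 f(a) = C1 + 3*a*log(a) + 3*a*(-1 + log(3)) + Piecewise((-exp(a*k)/k, Ne(k, 0)), (-a, True))


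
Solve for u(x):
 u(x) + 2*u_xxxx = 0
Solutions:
 u(x) = (C1*sin(2^(1/4)*x/2) + C2*cos(2^(1/4)*x/2))*exp(-2^(1/4)*x/2) + (C3*sin(2^(1/4)*x/2) + C4*cos(2^(1/4)*x/2))*exp(2^(1/4)*x/2)


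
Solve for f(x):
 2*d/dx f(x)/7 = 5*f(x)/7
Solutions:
 f(x) = C1*exp(5*x/2)


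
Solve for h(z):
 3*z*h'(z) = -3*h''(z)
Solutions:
 h(z) = C1 + C2*erf(sqrt(2)*z/2)


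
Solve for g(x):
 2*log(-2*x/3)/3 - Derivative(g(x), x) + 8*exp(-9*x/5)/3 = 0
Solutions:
 g(x) = C1 + 2*x*log(-x)/3 + 2*x*(-log(3) - 1 + log(2))/3 - 40*exp(-9*x/5)/27


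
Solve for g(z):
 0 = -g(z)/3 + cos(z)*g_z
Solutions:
 g(z) = C1*(sin(z) + 1)^(1/6)/(sin(z) - 1)^(1/6)


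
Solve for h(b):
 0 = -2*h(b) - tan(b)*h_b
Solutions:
 h(b) = C1/sin(b)^2


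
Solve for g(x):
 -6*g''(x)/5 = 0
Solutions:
 g(x) = C1 + C2*x


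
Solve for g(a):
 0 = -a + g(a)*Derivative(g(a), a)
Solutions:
 g(a) = -sqrt(C1 + a^2)
 g(a) = sqrt(C1 + a^2)


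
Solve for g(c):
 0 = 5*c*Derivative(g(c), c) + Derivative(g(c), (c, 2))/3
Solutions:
 g(c) = C1 + C2*erf(sqrt(30)*c/2)


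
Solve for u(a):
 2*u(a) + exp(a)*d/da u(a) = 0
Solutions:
 u(a) = C1*exp(2*exp(-a))


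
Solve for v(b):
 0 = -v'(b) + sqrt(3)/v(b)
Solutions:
 v(b) = -sqrt(C1 + 2*sqrt(3)*b)
 v(b) = sqrt(C1 + 2*sqrt(3)*b)


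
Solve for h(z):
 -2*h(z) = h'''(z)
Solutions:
 h(z) = C3*exp(-2^(1/3)*z) + (C1*sin(2^(1/3)*sqrt(3)*z/2) + C2*cos(2^(1/3)*sqrt(3)*z/2))*exp(2^(1/3)*z/2)


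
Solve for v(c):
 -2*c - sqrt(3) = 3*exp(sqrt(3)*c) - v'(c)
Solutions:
 v(c) = C1 + c^2 + sqrt(3)*c + sqrt(3)*exp(sqrt(3)*c)


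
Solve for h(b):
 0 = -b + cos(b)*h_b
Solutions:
 h(b) = C1 + Integral(b/cos(b), b)


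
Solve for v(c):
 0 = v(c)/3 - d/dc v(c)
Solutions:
 v(c) = C1*exp(c/3)


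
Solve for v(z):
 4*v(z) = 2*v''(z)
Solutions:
 v(z) = C1*exp(-sqrt(2)*z) + C2*exp(sqrt(2)*z)


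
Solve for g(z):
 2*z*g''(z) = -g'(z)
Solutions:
 g(z) = C1 + C2*sqrt(z)


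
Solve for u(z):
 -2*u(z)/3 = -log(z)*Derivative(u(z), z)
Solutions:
 u(z) = C1*exp(2*li(z)/3)


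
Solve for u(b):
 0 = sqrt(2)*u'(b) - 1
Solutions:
 u(b) = C1 + sqrt(2)*b/2


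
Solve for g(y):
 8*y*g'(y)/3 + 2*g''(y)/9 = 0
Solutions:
 g(y) = C1 + C2*erf(sqrt(6)*y)


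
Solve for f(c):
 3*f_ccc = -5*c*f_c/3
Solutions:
 f(c) = C1 + Integral(C2*airyai(-15^(1/3)*c/3) + C3*airybi(-15^(1/3)*c/3), c)


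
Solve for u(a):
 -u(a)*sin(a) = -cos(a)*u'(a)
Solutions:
 u(a) = C1/cos(a)


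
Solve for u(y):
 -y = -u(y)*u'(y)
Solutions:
 u(y) = -sqrt(C1 + y^2)
 u(y) = sqrt(C1 + y^2)


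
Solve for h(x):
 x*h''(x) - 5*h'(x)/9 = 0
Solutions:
 h(x) = C1 + C2*x^(14/9)


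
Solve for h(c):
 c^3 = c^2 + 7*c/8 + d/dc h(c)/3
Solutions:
 h(c) = C1 + 3*c^4/4 - c^3 - 21*c^2/16


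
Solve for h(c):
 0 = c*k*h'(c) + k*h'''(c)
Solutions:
 h(c) = C1 + Integral(C2*airyai(-c) + C3*airybi(-c), c)


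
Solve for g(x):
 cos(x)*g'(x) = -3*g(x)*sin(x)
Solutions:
 g(x) = C1*cos(x)^3


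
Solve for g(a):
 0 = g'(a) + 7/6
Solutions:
 g(a) = C1 - 7*a/6


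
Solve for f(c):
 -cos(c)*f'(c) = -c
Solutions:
 f(c) = C1 + Integral(c/cos(c), c)


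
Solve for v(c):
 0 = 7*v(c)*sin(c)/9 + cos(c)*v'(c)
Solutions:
 v(c) = C1*cos(c)^(7/9)


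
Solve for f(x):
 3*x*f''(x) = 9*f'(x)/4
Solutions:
 f(x) = C1 + C2*x^(7/4)


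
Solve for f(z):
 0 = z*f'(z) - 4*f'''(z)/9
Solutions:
 f(z) = C1 + Integral(C2*airyai(2^(1/3)*3^(2/3)*z/2) + C3*airybi(2^(1/3)*3^(2/3)*z/2), z)


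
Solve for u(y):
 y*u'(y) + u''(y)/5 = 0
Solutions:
 u(y) = C1 + C2*erf(sqrt(10)*y/2)


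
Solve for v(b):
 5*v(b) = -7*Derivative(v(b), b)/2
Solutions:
 v(b) = C1*exp(-10*b/7)


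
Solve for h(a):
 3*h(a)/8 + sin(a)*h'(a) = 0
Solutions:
 h(a) = C1*(cos(a) + 1)^(3/16)/(cos(a) - 1)^(3/16)


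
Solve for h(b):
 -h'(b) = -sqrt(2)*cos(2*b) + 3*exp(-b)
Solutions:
 h(b) = C1 + sqrt(2)*sin(2*b)/2 + 3*exp(-b)


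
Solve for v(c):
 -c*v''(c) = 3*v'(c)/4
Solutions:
 v(c) = C1 + C2*c^(1/4)


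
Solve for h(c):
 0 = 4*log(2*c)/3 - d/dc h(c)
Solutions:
 h(c) = C1 + 4*c*log(c)/3 - 4*c/3 + 4*c*log(2)/3


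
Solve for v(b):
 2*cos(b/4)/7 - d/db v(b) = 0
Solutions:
 v(b) = C1 + 8*sin(b/4)/7


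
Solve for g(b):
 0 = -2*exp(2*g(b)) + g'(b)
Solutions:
 g(b) = log(-sqrt(-1/(C1 + 2*b))) - log(2)/2
 g(b) = log(-1/(C1 + 2*b))/2 - log(2)/2


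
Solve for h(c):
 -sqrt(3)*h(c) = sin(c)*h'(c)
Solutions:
 h(c) = C1*(cos(c) + 1)^(sqrt(3)/2)/(cos(c) - 1)^(sqrt(3)/2)


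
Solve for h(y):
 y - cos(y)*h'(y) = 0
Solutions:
 h(y) = C1 + Integral(y/cos(y), y)


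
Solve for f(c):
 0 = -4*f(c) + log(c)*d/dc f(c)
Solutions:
 f(c) = C1*exp(4*li(c))


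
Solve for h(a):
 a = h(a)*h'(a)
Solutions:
 h(a) = -sqrt(C1 + a^2)
 h(a) = sqrt(C1 + a^2)


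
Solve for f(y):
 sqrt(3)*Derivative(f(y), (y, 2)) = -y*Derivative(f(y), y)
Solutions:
 f(y) = C1 + C2*erf(sqrt(2)*3^(3/4)*y/6)


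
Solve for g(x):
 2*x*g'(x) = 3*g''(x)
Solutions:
 g(x) = C1 + C2*erfi(sqrt(3)*x/3)


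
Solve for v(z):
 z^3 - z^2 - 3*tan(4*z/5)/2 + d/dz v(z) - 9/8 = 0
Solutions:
 v(z) = C1 - z^4/4 + z^3/3 + 9*z/8 - 15*log(cos(4*z/5))/8


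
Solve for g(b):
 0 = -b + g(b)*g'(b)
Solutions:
 g(b) = -sqrt(C1 + b^2)
 g(b) = sqrt(C1 + b^2)


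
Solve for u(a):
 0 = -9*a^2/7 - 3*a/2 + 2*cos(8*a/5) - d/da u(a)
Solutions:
 u(a) = C1 - 3*a^3/7 - 3*a^2/4 + 5*sin(8*a/5)/4
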